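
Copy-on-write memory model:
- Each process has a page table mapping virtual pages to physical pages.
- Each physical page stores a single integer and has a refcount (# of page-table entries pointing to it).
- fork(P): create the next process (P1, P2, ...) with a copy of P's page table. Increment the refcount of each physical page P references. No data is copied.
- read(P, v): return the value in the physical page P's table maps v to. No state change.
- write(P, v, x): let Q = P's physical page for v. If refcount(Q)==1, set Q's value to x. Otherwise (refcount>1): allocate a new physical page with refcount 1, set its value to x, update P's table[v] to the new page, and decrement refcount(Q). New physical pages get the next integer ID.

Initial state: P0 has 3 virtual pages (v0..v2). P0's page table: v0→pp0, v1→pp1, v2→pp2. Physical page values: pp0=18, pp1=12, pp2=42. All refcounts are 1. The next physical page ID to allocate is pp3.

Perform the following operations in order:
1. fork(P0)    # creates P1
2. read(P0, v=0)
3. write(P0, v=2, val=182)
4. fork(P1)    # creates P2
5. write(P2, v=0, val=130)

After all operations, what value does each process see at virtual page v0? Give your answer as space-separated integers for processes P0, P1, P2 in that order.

Answer: 18 18 130

Derivation:
Op 1: fork(P0) -> P1. 3 ppages; refcounts: pp0:2 pp1:2 pp2:2
Op 2: read(P0, v0) -> 18. No state change.
Op 3: write(P0, v2, 182). refcount(pp2)=2>1 -> COPY to pp3. 4 ppages; refcounts: pp0:2 pp1:2 pp2:1 pp3:1
Op 4: fork(P1) -> P2. 4 ppages; refcounts: pp0:3 pp1:3 pp2:2 pp3:1
Op 5: write(P2, v0, 130). refcount(pp0)=3>1 -> COPY to pp4. 5 ppages; refcounts: pp0:2 pp1:3 pp2:2 pp3:1 pp4:1
P0: v0 -> pp0 = 18
P1: v0 -> pp0 = 18
P2: v0 -> pp4 = 130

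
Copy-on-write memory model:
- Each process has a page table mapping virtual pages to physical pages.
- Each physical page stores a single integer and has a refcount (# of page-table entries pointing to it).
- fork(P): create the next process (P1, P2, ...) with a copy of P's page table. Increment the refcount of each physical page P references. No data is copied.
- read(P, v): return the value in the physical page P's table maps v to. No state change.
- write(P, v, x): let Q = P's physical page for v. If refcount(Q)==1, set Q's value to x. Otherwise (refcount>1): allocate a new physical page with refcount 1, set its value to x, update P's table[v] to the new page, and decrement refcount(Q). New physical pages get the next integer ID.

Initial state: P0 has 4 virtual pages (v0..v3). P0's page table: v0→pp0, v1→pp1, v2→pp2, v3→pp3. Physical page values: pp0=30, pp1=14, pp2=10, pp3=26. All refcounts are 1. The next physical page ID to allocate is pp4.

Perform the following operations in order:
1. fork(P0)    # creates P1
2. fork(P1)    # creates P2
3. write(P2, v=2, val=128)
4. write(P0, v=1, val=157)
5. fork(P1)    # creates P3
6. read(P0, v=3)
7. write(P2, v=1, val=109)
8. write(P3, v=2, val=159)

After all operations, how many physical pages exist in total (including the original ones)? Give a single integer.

Answer: 8

Derivation:
Op 1: fork(P0) -> P1. 4 ppages; refcounts: pp0:2 pp1:2 pp2:2 pp3:2
Op 2: fork(P1) -> P2. 4 ppages; refcounts: pp0:3 pp1:3 pp2:3 pp3:3
Op 3: write(P2, v2, 128). refcount(pp2)=3>1 -> COPY to pp4. 5 ppages; refcounts: pp0:3 pp1:3 pp2:2 pp3:3 pp4:1
Op 4: write(P0, v1, 157). refcount(pp1)=3>1 -> COPY to pp5. 6 ppages; refcounts: pp0:3 pp1:2 pp2:2 pp3:3 pp4:1 pp5:1
Op 5: fork(P1) -> P3. 6 ppages; refcounts: pp0:4 pp1:3 pp2:3 pp3:4 pp4:1 pp5:1
Op 6: read(P0, v3) -> 26. No state change.
Op 7: write(P2, v1, 109). refcount(pp1)=3>1 -> COPY to pp6. 7 ppages; refcounts: pp0:4 pp1:2 pp2:3 pp3:4 pp4:1 pp5:1 pp6:1
Op 8: write(P3, v2, 159). refcount(pp2)=3>1 -> COPY to pp7. 8 ppages; refcounts: pp0:4 pp1:2 pp2:2 pp3:4 pp4:1 pp5:1 pp6:1 pp7:1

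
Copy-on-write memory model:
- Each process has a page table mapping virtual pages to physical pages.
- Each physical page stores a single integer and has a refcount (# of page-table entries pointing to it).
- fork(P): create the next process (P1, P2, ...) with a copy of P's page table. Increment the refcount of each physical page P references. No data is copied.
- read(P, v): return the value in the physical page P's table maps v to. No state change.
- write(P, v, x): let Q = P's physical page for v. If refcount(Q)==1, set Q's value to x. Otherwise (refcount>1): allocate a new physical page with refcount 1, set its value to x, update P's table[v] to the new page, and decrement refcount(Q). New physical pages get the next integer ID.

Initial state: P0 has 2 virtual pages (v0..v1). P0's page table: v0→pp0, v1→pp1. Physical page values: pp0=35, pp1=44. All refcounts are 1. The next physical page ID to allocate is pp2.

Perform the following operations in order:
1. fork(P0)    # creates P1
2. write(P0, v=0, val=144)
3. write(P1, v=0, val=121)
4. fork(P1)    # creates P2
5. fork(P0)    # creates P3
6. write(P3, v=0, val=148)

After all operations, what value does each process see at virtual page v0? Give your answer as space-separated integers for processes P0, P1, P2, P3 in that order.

Op 1: fork(P0) -> P1. 2 ppages; refcounts: pp0:2 pp1:2
Op 2: write(P0, v0, 144). refcount(pp0)=2>1 -> COPY to pp2. 3 ppages; refcounts: pp0:1 pp1:2 pp2:1
Op 3: write(P1, v0, 121). refcount(pp0)=1 -> write in place. 3 ppages; refcounts: pp0:1 pp1:2 pp2:1
Op 4: fork(P1) -> P2. 3 ppages; refcounts: pp0:2 pp1:3 pp2:1
Op 5: fork(P0) -> P3. 3 ppages; refcounts: pp0:2 pp1:4 pp2:2
Op 6: write(P3, v0, 148). refcount(pp2)=2>1 -> COPY to pp3. 4 ppages; refcounts: pp0:2 pp1:4 pp2:1 pp3:1
P0: v0 -> pp2 = 144
P1: v0 -> pp0 = 121
P2: v0 -> pp0 = 121
P3: v0 -> pp3 = 148

Answer: 144 121 121 148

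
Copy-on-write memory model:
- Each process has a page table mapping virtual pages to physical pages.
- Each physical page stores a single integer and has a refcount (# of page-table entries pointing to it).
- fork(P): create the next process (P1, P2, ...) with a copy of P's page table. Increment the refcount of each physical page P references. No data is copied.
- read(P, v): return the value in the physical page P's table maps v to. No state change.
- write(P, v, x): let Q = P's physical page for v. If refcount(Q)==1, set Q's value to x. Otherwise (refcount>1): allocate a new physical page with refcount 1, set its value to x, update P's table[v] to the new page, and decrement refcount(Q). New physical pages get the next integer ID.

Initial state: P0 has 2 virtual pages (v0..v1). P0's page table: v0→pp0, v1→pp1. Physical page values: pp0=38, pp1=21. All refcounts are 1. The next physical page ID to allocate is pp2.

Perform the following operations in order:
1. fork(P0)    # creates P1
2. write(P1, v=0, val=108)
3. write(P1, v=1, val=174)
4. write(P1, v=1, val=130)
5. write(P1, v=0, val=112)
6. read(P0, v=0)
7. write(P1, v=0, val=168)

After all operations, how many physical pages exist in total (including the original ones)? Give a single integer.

Op 1: fork(P0) -> P1. 2 ppages; refcounts: pp0:2 pp1:2
Op 2: write(P1, v0, 108). refcount(pp0)=2>1 -> COPY to pp2. 3 ppages; refcounts: pp0:1 pp1:2 pp2:1
Op 3: write(P1, v1, 174). refcount(pp1)=2>1 -> COPY to pp3. 4 ppages; refcounts: pp0:1 pp1:1 pp2:1 pp3:1
Op 4: write(P1, v1, 130). refcount(pp3)=1 -> write in place. 4 ppages; refcounts: pp0:1 pp1:1 pp2:1 pp3:1
Op 5: write(P1, v0, 112). refcount(pp2)=1 -> write in place. 4 ppages; refcounts: pp0:1 pp1:1 pp2:1 pp3:1
Op 6: read(P0, v0) -> 38. No state change.
Op 7: write(P1, v0, 168). refcount(pp2)=1 -> write in place. 4 ppages; refcounts: pp0:1 pp1:1 pp2:1 pp3:1

Answer: 4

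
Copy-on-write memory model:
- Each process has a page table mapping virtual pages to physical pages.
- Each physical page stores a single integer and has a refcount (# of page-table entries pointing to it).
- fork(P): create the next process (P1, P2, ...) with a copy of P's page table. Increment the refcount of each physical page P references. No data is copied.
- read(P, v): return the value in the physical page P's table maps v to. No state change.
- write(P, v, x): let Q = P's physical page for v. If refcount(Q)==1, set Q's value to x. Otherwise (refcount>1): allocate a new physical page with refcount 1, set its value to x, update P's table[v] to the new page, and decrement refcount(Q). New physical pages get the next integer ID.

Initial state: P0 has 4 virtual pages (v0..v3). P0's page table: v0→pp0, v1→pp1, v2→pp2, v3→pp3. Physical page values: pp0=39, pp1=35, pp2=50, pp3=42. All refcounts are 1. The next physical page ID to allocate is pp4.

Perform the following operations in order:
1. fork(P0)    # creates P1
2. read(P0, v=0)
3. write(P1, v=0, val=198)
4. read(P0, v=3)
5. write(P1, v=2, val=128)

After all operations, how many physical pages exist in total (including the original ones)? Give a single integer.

Op 1: fork(P0) -> P1. 4 ppages; refcounts: pp0:2 pp1:2 pp2:2 pp3:2
Op 2: read(P0, v0) -> 39. No state change.
Op 3: write(P1, v0, 198). refcount(pp0)=2>1 -> COPY to pp4. 5 ppages; refcounts: pp0:1 pp1:2 pp2:2 pp3:2 pp4:1
Op 4: read(P0, v3) -> 42. No state change.
Op 5: write(P1, v2, 128). refcount(pp2)=2>1 -> COPY to pp5. 6 ppages; refcounts: pp0:1 pp1:2 pp2:1 pp3:2 pp4:1 pp5:1

Answer: 6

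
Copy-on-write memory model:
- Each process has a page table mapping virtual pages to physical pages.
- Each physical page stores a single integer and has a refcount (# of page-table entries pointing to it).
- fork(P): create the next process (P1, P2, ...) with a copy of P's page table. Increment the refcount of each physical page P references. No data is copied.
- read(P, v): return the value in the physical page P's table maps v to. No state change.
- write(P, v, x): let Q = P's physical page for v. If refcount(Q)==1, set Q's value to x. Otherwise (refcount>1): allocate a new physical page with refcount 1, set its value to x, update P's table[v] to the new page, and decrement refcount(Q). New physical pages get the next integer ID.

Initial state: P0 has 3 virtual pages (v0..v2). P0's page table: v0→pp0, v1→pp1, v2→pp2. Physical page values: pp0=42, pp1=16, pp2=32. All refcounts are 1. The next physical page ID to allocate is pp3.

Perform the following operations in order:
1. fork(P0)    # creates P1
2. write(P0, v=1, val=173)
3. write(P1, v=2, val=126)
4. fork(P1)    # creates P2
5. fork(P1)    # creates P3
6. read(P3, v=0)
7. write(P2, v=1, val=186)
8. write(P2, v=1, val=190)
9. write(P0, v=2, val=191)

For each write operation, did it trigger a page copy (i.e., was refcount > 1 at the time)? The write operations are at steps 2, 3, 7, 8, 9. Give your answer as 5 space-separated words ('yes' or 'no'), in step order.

Op 1: fork(P0) -> P1. 3 ppages; refcounts: pp0:2 pp1:2 pp2:2
Op 2: write(P0, v1, 173). refcount(pp1)=2>1 -> COPY to pp3. 4 ppages; refcounts: pp0:2 pp1:1 pp2:2 pp3:1
Op 3: write(P1, v2, 126). refcount(pp2)=2>1 -> COPY to pp4. 5 ppages; refcounts: pp0:2 pp1:1 pp2:1 pp3:1 pp4:1
Op 4: fork(P1) -> P2. 5 ppages; refcounts: pp0:3 pp1:2 pp2:1 pp3:1 pp4:2
Op 5: fork(P1) -> P3. 5 ppages; refcounts: pp0:4 pp1:3 pp2:1 pp3:1 pp4:3
Op 6: read(P3, v0) -> 42. No state change.
Op 7: write(P2, v1, 186). refcount(pp1)=3>1 -> COPY to pp5. 6 ppages; refcounts: pp0:4 pp1:2 pp2:1 pp3:1 pp4:3 pp5:1
Op 8: write(P2, v1, 190). refcount(pp5)=1 -> write in place. 6 ppages; refcounts: pp0:4 pp1:2 pp2:1 pp3:1 pp4:3 pp5:1
Op 9: write(P0, v2, 191). refcount(pp2)=1 -> write in place. 6 ppages; refcounts: pp0:4 pp1:2 pp2:1 pp3:1 pp4:3 pp5:1

yes yes yes no no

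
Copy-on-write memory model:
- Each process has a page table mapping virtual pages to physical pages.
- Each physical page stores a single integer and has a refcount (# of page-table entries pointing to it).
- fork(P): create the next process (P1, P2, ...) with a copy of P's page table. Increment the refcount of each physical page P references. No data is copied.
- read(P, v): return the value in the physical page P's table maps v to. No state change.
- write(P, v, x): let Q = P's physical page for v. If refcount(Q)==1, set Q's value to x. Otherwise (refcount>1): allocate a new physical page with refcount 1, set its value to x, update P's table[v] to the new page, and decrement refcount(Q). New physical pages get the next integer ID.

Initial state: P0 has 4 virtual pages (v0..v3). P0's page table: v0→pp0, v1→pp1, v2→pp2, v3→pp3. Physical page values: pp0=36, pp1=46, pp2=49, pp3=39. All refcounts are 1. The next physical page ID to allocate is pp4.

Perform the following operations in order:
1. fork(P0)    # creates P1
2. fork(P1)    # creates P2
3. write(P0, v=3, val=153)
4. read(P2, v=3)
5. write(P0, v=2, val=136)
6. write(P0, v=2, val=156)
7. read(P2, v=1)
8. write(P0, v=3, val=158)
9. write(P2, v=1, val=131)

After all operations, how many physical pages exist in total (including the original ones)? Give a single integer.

Answer: 7

Derivation:
Op 1: fork(P0) -> P1. 4 ppages; refcounts: pp0:2 pp1:2 pp2:2 pp3:2
Op 2: fork(P1) -> P2. 4 ppages; refcounts: pp0:3 pp1:3 pp2:3 pp3:3
Op 3: write(P0, v3, 153). refcount(pp3)=3>1 -> COPY to pp4. 5 ppages; refcounts: pp0:3 pp1:3 pp2:3 pp3:2 pp4:1
Op 4: read(P2, v3) -> 39. No state change.
Op 5: write(P0, v2, 136). refcount(pp2)=3>1 -> COPY to pp5. 6 ppages; refcounts: pp0:3 pp1:3 pp2:2 pp3:2 pp4:1 pp5:1
Op 6: write(P0, v2, 156). refcount(pp5)=1 -> write in place. 6 ppages; refcounts: pp0:3 pp1:3 pp2:2 pp3:2 pp4:1 pp5:1
Op 7: read(P2, v1) -> 46. No state change.
Op 8: write(P0, v3, 158). refcount(pp4)=1 -> write in place. 6 ppages; refcounts: pp0:3 pp1:3 pp2:2 pp3:2 pp4:1 pp5:1
Op 9: write(P2, v1, 131). refcount(pp1)=3>1 -> COPY to pp6. 7 ppages; refcounts: pp0:3 pp1:2 pp2:2 pp3:2 pp4:1 pp5:1 pp6:1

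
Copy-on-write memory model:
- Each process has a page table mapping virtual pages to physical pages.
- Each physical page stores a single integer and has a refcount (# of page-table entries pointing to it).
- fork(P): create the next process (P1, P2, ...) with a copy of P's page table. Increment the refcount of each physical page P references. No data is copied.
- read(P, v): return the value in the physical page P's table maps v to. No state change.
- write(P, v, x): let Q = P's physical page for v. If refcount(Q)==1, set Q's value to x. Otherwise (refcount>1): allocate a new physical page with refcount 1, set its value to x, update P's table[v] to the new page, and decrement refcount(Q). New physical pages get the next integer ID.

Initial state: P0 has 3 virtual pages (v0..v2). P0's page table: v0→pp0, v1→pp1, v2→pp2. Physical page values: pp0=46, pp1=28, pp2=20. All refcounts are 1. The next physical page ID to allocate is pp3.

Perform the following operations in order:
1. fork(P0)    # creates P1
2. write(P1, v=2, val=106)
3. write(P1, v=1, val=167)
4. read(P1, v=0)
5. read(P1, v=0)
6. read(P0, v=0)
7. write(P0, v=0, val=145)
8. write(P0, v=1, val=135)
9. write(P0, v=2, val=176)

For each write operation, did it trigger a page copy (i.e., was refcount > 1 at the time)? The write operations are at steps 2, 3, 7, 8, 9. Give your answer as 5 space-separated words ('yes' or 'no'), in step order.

Op 1: fork(P0) -> P1. 3 ppages; refcounts: pp0:2 pp1:2 pp2:2
Op 2: write(P1, v2, 106). refcount(pp2)=2>1 -> COPY to pp3. 4 ppages; refcounts: pp0:2 pp1:2 pp2:1 pp3:1
Op 3: write(P1, v1, 167). refcount(pp1)=2>1 -> COPY to pp4. 5 ppages; refcounts: pp0:2 pp1:1 pp2:1 pp3:1 pp4:1
Op 4: read(P1, v0) -> 46. No state change.
Op 5: read(P1, v0) -> 46. No state change.
Op 6: read(P0, v0) -> 46. No state change.
Op 7: write(P0, v0, 145). refcount(pp0)=2>1 -> COPY to pp5. 6 ppages; refcounts: pp0:1 pp1:1 pp2:1 pp3:1 pp4:1 pp5:1
Op 8: write(P0, v1, 135). refcount(pp1)=1 -> write in place. 6 ppages; refcounts: pp0:1 pp1:1 pp2:1 pp3:1 pp4:1 pp5:1
Op 9: write(P0, v2, 176). refcount(pp2)=1 -> write in place. 6 ppages; refcounts: pp0:1 pp1:1 pp2:1 pp3:1 pp4:1 pp5:1

yes yes yes no no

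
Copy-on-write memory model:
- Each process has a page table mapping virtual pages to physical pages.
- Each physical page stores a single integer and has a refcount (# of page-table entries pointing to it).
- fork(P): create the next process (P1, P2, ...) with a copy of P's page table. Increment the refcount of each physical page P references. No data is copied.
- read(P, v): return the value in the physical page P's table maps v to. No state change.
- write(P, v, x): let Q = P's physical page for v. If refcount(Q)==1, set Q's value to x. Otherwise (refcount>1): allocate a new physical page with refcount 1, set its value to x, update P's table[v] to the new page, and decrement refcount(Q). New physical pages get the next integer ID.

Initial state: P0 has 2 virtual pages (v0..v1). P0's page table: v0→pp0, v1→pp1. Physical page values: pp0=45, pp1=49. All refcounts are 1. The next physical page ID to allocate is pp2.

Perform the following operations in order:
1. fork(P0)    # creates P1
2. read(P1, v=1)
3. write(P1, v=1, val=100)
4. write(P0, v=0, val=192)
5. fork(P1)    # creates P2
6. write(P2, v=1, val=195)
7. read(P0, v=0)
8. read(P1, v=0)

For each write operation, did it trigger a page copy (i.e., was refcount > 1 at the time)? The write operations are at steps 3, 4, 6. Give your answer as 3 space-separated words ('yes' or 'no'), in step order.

Op 1: fork(P0) -> P1. 2 ppages; refcounts: pp0:2 pp1:2
Op 2: read(P1, v1) -> 49. No state change.
Op 3: write(P1, v1, 100). refcount(pp1)=2>1 -> COPY to pp2. 3 ppages; refcounts: pp0:2 pp1:1 pp2:1
Op 4: write(P0, v0, 192). refcount(pp0)=2>1 -> COPY to pp3. 4 ppages; refcounts: pp0:1 pp1:1 pp2:1 pp3:1
Op 5: fork(P1) -> P2. 4 ppages; refcounts: pp0:2 pp1:1 pp2:2 pp3:1
Op 6: write(P2, v1, 195). refcount(pp2)=2>1 -> COPY to pp4. 5 ppages; refcounts: pp0:2 pp1:1 pp2:1 pp3:1 pp4:1
Op 7: read(P0, v0) -> 192. No state change.
Op 8: read(P1, v0) -> 45. No state change.

yes yes yes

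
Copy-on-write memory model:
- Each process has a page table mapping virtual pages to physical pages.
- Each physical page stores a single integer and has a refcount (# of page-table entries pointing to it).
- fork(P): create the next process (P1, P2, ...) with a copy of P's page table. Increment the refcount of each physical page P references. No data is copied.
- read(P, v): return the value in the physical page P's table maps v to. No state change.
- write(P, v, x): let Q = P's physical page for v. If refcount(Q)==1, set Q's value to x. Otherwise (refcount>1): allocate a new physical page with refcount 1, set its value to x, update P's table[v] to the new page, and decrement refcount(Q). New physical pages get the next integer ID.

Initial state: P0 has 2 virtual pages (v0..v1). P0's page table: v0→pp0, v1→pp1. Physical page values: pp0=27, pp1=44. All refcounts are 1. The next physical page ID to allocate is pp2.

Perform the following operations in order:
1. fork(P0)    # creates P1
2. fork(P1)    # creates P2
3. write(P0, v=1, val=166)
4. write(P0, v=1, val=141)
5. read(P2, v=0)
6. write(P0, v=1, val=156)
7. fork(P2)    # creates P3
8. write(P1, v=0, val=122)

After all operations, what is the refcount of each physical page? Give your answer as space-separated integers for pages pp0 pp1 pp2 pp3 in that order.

Op 1: fork(P0) -> P1. 2 ppages; refcounts: pp0:2 pp1:2
Op 2: fork(P1) -> P2. 2 ppages; refcounts: pp0:3 pp1:3
Op 3: write(P0, v1, 166). refcount(pp1)=3>1 -> COPY to pp2. 3 ppages; refcounts: pp0:3 pp1:2 pp2:1
Op 4: write(P0, v1, 141). refcount(pp2)=1 -> write in place. 3 ppages; refcounts: pp0:3 pp1:2 pp2:1
Op 5: read(P2, v0) -> 27. No state change.
Op 6: write(P0, v1, 156). refcount(pp2)=1 -> write in place. 3 ppages; refcounts: pp0:3 pp1:2 pp2:1
Op 7: fork(P2) -> P3. 3 ppages; refcounts: pp0:4 pp1:3 pp2:1
Op 8: write(P1, v0, 122). refcount(pp0)=4>1 -> COPY to pp3. 4 ppages; refcounts: pp0:3 pp1:3 pp2:1 pp3:1

Answer: 3 3 1 1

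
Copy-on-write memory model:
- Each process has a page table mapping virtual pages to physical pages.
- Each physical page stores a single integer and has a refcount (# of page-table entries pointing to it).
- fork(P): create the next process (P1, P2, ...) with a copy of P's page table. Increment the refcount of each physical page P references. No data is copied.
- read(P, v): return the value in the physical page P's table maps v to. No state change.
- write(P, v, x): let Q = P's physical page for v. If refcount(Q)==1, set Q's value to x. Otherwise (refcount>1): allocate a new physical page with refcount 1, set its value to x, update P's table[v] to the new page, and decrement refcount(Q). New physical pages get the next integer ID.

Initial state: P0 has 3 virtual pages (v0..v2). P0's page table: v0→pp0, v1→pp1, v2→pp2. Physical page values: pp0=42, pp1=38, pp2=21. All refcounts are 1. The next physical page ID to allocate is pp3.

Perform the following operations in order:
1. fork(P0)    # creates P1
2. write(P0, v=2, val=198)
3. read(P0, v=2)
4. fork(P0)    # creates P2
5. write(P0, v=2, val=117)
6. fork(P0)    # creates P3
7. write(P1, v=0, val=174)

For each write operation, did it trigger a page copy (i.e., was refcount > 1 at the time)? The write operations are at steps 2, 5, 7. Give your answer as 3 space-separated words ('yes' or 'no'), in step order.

Op 1: fork(P0) -> P1. 3 ppages; refcounts: pp0:2 pp1:2 pp2:2
Op 2: write(P0, v2, 198). refcount(pp2)=2>1 -> COPY to pp3. 4 ppages; refcounts: pp0:2 pp1:2 pp2:1 pp3:1
Op 3: read(P0, v2) -> 198. No state change.
Op 4: fork(P0) -> P2. 4 ppages; refcounts: pp0:3 pp1:3 pp2:1 pp3:2
Op 5: write(P0, v2, 117). refcount(pp3)=2>1 -> COPY to pp4. 5 ppages; refcounts: pp0:3 pp1:3 pp2:1 pp3:1 pp4:1
Op 6: fork(P0) -> P3. 5 ppages; refcounts: pp0:4 pp1:4 pp2:1 pp3:1 pp4:2
Op 7: write(P1, v0, 174). refcount(pp0)=4>1 -> COPY to pp5. 6 ppages; refcounts: pp0:3 pp1:4 pp2:1 pp3:1 pp4:2 pp5:1

yes yes yes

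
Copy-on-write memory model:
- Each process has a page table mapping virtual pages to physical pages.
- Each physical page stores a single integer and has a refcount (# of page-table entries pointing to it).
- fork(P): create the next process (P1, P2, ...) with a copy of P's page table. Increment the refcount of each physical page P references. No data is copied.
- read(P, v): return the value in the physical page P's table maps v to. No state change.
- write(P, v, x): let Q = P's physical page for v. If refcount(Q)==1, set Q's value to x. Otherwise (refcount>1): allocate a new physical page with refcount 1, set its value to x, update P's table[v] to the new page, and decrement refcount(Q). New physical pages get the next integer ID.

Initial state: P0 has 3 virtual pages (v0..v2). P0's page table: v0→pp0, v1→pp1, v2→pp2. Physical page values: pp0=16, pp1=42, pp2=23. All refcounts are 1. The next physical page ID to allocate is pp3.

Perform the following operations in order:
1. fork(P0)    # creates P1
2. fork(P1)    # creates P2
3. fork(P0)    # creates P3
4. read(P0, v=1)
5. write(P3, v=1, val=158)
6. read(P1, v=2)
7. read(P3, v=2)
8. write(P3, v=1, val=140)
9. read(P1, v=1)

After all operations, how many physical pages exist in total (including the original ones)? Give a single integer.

Op 1: fork(P0) -> P1. 3 ppages; refcounts: pp0:2 pp1:2 pp2:2
Op 2: fork(P1) -> P2. 3 ppages; refcounts: pp0:3 pp1:3 pp2:3
Op 3: fork(P0) -> P3. 3 ppages; refcounts: pp0:4 pp1:4 pp2:4
Op 4: read(P0, v1) -> 42. No state change.
Op 5: write(P3, v1, 158). refcount(pp1)=4>1 -> COPY to pp3. 4 ppages; refcounts: pp0:4 pp1:3 pp2:4 pp3:1
Op 6: read(P1, v2) -> 23. No state change.
Op 7: read(P3, v2) -> 23. No state change.
Op 8: write(P3, v1, 140). refcount(pp3)=1 -> write in place. 4 ppages; refcounts: pp0:4 pp1:3 pp2:4 pp3:1
Op 9: read(P1, v1) -> 42. No state change.

Answer: 4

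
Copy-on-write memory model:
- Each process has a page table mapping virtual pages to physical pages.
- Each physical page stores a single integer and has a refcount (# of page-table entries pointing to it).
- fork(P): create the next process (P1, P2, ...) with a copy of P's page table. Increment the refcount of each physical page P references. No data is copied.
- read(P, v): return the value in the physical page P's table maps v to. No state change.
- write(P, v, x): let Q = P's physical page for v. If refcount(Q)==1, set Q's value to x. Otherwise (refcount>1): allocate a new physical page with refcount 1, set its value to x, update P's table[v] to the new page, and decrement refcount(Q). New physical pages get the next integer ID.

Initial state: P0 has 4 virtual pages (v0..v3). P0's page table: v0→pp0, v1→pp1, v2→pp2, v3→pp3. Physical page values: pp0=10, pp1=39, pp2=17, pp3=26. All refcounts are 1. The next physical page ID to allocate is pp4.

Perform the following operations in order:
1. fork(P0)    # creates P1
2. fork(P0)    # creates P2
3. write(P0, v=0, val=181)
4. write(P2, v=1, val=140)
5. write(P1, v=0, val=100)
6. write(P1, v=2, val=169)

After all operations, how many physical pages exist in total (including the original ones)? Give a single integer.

Op 1: fork(P0) -> P1. 4 ppages; refcounts: pp0:2 pp1:2 pp2:2 pp3:2
Op 2: fork(P0) -> P2. 4 ppages; refcounts: pp0:3 pp1:3 pp2:3 pp3:3
Op 3: write(P0, v0, 181). refcount(pp0)=3>1 -> COPY to pp4. 5 ppages; refcounts: pp0:2 pp1:3 pp2:3 pp3:3 pp4:1
Op 4: write(P2, v1, 140). refcount(pp1)=3>1 -> COPY to pp5. 6 ppages; refcounts: pp0:2 pp1:2 pp2:3 pp3:3 pp4:1 pp5:1
Op 5: write(P1, v0, 100). refcount(pp0)=2>1 -> COPY to pp6. 7 ppages; refcounts: pp0:1 pp1:2 pp2:3 pp3:3 pp4:1 pp5:1 pp6:1
Op 6: write(P1, v2, 169). refcount(pp2)=3>1 -> COPY to pp7. 8 ppages; refcounts: pp0:1 pp1:2 pp2:2 pp3:3 pp4:1 pp5:1 pp6:1 pp7:1

Answer: 8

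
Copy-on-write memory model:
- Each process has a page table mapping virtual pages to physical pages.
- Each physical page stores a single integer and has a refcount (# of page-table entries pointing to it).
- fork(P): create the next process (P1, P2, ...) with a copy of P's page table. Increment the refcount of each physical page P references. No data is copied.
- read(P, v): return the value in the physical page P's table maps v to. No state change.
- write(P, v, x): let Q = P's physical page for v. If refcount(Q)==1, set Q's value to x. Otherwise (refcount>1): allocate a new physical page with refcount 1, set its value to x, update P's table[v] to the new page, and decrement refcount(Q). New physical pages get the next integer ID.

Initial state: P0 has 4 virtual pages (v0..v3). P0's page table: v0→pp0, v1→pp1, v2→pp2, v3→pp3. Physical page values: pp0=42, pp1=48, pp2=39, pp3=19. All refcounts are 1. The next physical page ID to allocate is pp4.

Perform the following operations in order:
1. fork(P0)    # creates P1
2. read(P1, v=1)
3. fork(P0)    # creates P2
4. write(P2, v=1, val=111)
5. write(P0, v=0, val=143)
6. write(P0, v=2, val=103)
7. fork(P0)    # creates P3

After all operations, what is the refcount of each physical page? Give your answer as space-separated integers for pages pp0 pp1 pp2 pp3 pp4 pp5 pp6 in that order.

Answer: 2 3 2 4 1 2 2

Derivation:
Op 1: fork(P0) -> P1. 4 ppages; refcounts: pp0:2 pp1:2 pp2:2 pp3:2
Op 2: read(P1, v1) -> 48. No state change.
Op 3: fork(P0) -> P2. 4 ppages; refcounts: pp0:3 pp1:3 pp2:3 pp3:3
Op 4: write(P2, v1, 111). refcount(pp1)=3>1 -> COPY to pp4. 5 ppages; refcounts: pp0:3 pp1:2 pp2:3 pp3:3 pp4:1
Op 5: write(P0, v0, 143). refcount(pp0)=3>1 -> COPY to pp5. 6 ppages; refcounts: pp0:2 pp1:2 pp2:3 pp3:3 pp4:1 pp5:1
Op 6: write(P0, v2, 103). refcount(pp2)=3>1 -> COPY to pp6. 7 ppages; refcounts: pp0:2 pp1:2 pp2:2 pp3:3 pp4:1 pp5:1 pp6:1
Op 7: fork(P0) -> P3. 7 ppages; refcounts: pp0:2 pp1:3 pp2:2 pp3:4 pp4:1 pp5:2 pp6:2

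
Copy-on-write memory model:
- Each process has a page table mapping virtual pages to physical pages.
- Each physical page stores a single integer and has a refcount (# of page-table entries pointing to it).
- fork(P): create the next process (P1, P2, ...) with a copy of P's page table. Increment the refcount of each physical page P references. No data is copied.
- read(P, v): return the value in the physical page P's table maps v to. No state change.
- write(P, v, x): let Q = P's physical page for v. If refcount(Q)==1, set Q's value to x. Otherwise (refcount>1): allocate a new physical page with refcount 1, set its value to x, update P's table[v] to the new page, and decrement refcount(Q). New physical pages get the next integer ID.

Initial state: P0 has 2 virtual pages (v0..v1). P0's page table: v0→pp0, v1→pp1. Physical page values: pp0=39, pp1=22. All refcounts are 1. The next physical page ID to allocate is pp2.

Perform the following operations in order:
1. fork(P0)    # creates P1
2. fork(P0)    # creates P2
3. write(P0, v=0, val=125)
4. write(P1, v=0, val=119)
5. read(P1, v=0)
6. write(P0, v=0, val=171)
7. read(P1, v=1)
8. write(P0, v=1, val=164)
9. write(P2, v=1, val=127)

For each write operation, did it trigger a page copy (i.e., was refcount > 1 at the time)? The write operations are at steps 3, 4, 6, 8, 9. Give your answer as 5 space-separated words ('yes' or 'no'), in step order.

Op 1: fork(P0) -> P1. 2 ppages; refcounts: pp0:2 pp1:2
Op 2: fork(P0) -> P2. 2 ppages; refcounts: pp0:3 pp1:3
Op 3: write(P0, v0, 125). refcount(pp0)=3>1 -> COPY to pp2. 3 ppages; refcounts: pp0:2 pp1:3 pp2:1
Op 4: write(P1, v0, 119). refcount(pp0)=2>1 -> COPY to pp3. 4 ppages; refcounts: pp0:1 pp1:3 pp2:1 pp3:1
Op 5: read(P1, v0) -> 119. No state change.
Op 6: write(P0, v0, 171). refcount(pp2)=1 -> write in place. 4 ppages; refcounts: pp0:1 pp1:3 pp2:1 pp3:1
Op 7: read(P1, v1) -> 22. No state change.
Op 8: write(P0, v1, 164). refcount(pp1)=3>1 -> COPY to pp4. 5 ppages; refcounts: pp0:1 pp1:2 pp2:1 pp3:1 pp4:1
Op 9: write(P2, v1, 127). refcount(pp1)=2>1 -> COPY to pp5. 6 ppages; refcounts: pp0:1 pp1:1 pp2:1 pp3:1 pp4:1 pp5:1

yes yes no yes yes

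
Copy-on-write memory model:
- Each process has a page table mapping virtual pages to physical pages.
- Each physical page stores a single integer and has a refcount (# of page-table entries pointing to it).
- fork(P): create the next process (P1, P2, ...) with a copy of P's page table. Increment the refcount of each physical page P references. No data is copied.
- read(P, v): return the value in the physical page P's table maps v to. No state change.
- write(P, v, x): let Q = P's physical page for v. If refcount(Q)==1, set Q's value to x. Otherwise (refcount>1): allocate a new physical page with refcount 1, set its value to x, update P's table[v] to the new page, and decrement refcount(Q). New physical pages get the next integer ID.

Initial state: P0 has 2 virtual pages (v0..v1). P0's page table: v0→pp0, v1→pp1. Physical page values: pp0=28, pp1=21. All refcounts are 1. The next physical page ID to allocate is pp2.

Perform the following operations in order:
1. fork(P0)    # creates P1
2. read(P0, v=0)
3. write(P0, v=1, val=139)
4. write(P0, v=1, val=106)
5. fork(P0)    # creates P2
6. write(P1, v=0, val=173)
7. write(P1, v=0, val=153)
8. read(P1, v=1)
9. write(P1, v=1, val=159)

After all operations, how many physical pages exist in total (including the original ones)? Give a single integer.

Op 1: fork(P0) -> P1. 2 ppages; refcounts: pp0:2 pp1:2
Op 2: read(P0, v0) -> 28. No state change.
Op 3: write(P0, v1, 139). refcount(pp1)=2>1 -> COPY to pp2. 3 ppages; refcounts: pp0:2 pp1:1 pp2:1
Op 4: write(P0, v1, 106). refcount(pp2)=1 -> write in place. 3 ppages; refcounts: pp0:2 pp1:1 pp2:1
Op 5: fork(P0) -> P2. 3 ppages; refcounts: pp0:3 pp1:1 pp2:2
Op 6: write(P1, v0, 173). refcount(pp0)=3>1 -> COPY to pp3. 4 ppages; refcounts: pp0:2 pp1:1 pp2:2 pp3:1
Op 7: write(P1, v0, 153). refcount(pp3)=1 -> write in place. 4 ppages; refcounts: pp0:2 pp1:1 pp2:2 pp3:1
Op 8: read(P1, v1) -> 21. No state change.
Op 9: write(P1, v1, 159). refcount(pp1)=1 -> write in place. 4 ppages; refcounts: pp0:2 pp1:1 pp2:2 pp3:1

Answer: 4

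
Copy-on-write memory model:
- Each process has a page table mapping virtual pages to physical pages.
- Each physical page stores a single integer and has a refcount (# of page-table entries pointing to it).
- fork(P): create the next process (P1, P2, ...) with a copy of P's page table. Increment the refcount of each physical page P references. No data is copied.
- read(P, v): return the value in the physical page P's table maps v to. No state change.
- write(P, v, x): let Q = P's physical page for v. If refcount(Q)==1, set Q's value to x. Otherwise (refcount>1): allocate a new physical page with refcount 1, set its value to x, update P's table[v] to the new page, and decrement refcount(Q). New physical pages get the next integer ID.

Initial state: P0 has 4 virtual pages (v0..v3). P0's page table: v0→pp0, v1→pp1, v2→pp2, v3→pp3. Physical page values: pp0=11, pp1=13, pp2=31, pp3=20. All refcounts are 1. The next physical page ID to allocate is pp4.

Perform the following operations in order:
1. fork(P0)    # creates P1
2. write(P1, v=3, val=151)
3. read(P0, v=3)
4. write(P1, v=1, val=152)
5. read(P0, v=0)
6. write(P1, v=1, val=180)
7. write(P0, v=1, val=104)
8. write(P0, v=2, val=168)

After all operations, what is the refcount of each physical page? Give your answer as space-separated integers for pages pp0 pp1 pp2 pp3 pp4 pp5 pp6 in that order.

Op 1: fork(P0) -> P1. 4 ppages; refcounts: pp0:2 pp1:2 pp2:2 pp3:2
Op 2: write(P1, v3, 151). refcount(pp3)=2>1 -> COPY to pp4. 5 ppages; refcounts: pp0:2 pp1:2 pp2:2 pp3:1 pp4:1
Op 3: read(P0, v3) -> 20. No state change.
Op 4: write(P1, v1, 152). refcount(pp1)=2>1 -> COPY to pp5. 6 ppages; refcounts: pp0:2 pp1:1 pp2:2 pp3:1 pp4:1 pp5:1
Op 5: read(P0, v0) -> 11. No state change.
Op 6: write(P1, v1, 180). refcount(pp5)=1 -> write in place. 6 ppages; refcounts: pp0:2 pp1:1 pp2:2 pp3:1 pp4:1 pp5:1
Op 7: write(P0, v1, 104). refcount(pp1)=1 -> write in place. 6 ppages; refcounts: pp0:2 pp1:1 pp2:2 pp3:1 pp4:1 pp5:1
Op 8: write(P0, v2, 168). refcount(pp2)=2>1 -> COPY to pp6. 7 ppages; refcounts: pp0:2 pp1:1 pp2:1 pp3:1 pp4:1 pp5:1 pp6:1

Answer: 2 1 1 1 1 1 1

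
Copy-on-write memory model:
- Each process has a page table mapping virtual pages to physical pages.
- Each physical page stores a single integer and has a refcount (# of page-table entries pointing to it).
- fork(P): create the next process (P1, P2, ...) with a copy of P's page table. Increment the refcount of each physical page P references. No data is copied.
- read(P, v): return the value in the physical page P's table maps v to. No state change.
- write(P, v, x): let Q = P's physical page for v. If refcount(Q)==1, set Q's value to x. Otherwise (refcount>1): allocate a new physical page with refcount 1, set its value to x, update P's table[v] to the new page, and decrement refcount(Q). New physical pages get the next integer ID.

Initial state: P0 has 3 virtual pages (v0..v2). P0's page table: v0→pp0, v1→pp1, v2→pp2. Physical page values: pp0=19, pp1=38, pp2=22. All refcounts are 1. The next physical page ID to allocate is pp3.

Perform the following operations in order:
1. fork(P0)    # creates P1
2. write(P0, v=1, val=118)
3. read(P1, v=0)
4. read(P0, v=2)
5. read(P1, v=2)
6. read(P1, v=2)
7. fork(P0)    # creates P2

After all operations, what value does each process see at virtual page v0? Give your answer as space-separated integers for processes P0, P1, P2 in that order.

Answer: 19 19 19

Derivation:
Op 1: fork(P0) -> P1. 3 ppages; refcounts: pp0:2 pp1:2 pp2:2
Op 2: write(P0, v1, 118). refcount(pp1)=2>1 -> COPY to pp3. 4 ppages; refcounts: pp0:2 pp1:1 pp2:2 pp3:1
Op 3: read(P1, v0) -> 19. No state change.
Op 4: read(P0, v2) -> 22. No state change.
Op 5: read(P1, v2) -> 22. No state change.
Op 6: read(P1, v2) -> 22. No state change.
Op 7: fork(P0) -> P2. 4 ppages; refcounts: pp0:3 pp1:1 pp2:3 pp3:2
P0: v0 -> pp0 = 19
P1: v0 -> pp0 = 19
P2: v0 -> pp0 = 19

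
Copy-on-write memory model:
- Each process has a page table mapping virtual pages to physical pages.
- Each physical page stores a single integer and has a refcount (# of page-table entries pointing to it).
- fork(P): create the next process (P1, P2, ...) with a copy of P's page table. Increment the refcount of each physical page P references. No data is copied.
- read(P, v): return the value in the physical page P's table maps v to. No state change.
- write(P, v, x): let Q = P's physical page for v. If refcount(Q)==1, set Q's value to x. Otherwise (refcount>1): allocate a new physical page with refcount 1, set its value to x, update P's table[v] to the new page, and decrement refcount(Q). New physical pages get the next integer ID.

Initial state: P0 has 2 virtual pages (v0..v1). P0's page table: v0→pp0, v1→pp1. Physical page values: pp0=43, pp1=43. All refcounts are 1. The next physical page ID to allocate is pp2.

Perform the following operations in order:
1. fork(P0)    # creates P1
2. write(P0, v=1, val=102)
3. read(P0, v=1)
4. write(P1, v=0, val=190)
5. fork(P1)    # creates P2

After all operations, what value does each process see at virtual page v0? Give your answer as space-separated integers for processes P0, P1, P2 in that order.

Op 1: fork(P0) -> P1. 2 ppages; refcounts: pp0:2 pp1:2
Op 2: write(P0, v1, 102). refcount(pp1)=2>1 -> COPY to pp2. 3 ppages; refcounts: pp0:2 pp1:1 pp2:1
Op 3: read(P0, v1) -> 102. No state change.
Op 4: write(P1, v0, 190). refcount(pp0)=2>1 -> COPY to pp3. 4 ppages; refcounts: pp0:1 pp1:1 pp2:1 pp3:1
Op 5: fork(P1) -> P2. 4 ppages; refcounts: pp0:1 pp1:2 pp2:1 pp3:2
P0: v0 -> pp0 = 43
P1: v0 -> pp3 = 190
P2: v0 -> pp3 = 190

Answer: 43 190 190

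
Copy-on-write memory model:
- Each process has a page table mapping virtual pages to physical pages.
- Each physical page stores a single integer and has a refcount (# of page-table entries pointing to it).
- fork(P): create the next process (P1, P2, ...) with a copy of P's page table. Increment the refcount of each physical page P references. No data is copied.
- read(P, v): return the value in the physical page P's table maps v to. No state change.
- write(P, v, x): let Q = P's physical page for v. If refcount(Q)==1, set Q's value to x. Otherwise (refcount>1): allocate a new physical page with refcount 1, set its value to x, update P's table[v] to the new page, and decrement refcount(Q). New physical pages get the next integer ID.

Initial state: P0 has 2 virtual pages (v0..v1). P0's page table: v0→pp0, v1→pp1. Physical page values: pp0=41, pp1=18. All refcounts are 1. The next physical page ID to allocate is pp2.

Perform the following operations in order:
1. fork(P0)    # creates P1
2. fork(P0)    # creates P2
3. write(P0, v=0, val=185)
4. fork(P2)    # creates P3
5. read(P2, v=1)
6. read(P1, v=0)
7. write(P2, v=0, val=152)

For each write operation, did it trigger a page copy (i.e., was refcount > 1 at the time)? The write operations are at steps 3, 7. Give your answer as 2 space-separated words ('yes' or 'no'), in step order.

Op 1: fork(P0) -> P1. 2 ppages; refcounts: pp0:2 pp1:2
Op 2: fork(P0) -> P2. 2 ppages; refcounts: pp0:3 pp1:3
Op 3: write(P0, v0, 185). refcount(pp0)=3>1 -> COPY to pp2. 3 ppages; refcounts: pp0:2 pp1:3 pp2:1
Op 4: fork(P2) -> P3. 3 ppages; refcounts: pp0:3 pp1:4 pp2:1
Op 5: read(P2, v1) -> 18. No state change.
Op 6: read(P1, v0) -> 41. No state change.
Op 7: write(P2, v0, 152). refcount(pp0)=3>1 -> COPY to pp3. 4 ppages; refcounts: pp0:2 pp1:4 pp2:1 pp3:1

yes yes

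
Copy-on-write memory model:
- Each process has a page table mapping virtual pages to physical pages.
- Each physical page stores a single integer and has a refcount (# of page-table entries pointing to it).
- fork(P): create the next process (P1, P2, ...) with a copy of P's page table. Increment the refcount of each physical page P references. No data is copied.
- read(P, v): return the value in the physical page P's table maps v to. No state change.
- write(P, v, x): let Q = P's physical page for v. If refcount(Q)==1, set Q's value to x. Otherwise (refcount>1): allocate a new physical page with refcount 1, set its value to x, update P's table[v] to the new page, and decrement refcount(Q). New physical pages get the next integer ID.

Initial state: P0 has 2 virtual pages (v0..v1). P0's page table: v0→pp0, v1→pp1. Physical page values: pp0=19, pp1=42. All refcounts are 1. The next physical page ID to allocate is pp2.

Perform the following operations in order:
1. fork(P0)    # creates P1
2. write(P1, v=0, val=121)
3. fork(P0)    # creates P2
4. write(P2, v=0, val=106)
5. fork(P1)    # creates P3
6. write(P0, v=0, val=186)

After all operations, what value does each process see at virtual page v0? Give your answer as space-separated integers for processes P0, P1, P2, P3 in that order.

Op 1: fork(P0) -> P1. 2 ppages; refcounts: pp0:2 pp1:2
Op 2: write(P1, v0, 121). refcount(pp0)=2>1 -> COPY to pp2. 3 ppages; refcounts: pp0:1 pp1:2 pp2:1
Op 3: fork(P0) -> P2. 3 ppages; refcounts: pp0:2 pp1:3 pp2:1
Op 4: write(P2, v0, 106). refcount(pp0)=2>1 -> COPY to pp3. 4 ppages; refcounts: pp0:1 pp1:3 pp2:1 pp3:1
Op 5: fork(P1) -> P3. 4 ppages; refcounts: pp0:1 pp1:4 pp2:2 pp3:1
Op 6: write(P0, v0, 186). refcount(pp0)=1 -> write in place. 4 ppages; refcounts: pp0:1 pp1:4 pp2:2 pp3:1
P0: v0 -> pp0 = 186
P1: v0 -> pp2 = 121
P2: v0 -> pp3 = 106
P3: v0 -> pp2 = 121

Answer: 186 121 106 121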